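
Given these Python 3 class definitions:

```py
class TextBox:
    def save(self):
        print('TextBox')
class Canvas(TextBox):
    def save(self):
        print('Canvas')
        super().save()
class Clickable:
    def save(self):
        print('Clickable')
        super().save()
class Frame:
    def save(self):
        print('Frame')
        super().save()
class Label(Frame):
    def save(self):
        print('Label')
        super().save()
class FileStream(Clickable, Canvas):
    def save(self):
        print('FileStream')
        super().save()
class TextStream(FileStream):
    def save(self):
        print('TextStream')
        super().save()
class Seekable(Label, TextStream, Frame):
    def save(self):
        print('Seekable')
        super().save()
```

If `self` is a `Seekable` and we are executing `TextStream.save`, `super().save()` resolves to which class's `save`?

Frame

L[Seekable] = Seekable + merge(L[Label], L[TextStream], L[Frame], [Label TextStream Frame])
  take Label:  [Label Frame object] + [TextStream FileStream Clickable Canvas TextBox object] + [Frame object] + [Label TextStream Frame]
  take TextStream:  [Frame object] + [TextStream FileStream Clickable Canvas TextBox object] + [Frame object] + [TextStream Frame]
  take Frame:  [Frame object] + [FileStream Clickable Canvas TextBox object] + [Frame object] + [Frame]
  take FileStream:  [object] + [FileStream Clickable Canvas TextBox object] + [object]
  take Clickable:  [object] + [Clickable Canvas TextBox object] + [object]
  take Canvas:  [object] + [Canvas TextBox object] + [object]
  take TextBox:  [object] + [TextBox object] + [object]
  take object:  [object] + [object] + [object]
MRO: Seekable Label TextStream Frame FileStream Clickable Canvas TextBox object
super() in TextStream.save on a Seekable instance goes to the class after TextStream in Seekable's MRO: Frame.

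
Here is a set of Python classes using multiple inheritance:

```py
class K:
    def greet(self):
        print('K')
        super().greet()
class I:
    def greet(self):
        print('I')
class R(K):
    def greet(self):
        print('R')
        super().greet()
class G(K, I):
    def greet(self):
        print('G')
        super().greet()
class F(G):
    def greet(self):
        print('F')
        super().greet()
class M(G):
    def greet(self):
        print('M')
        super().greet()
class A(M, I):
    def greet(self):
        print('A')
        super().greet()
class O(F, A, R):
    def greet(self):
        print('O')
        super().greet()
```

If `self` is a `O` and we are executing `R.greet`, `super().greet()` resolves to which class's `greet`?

K

L[O] = O + merge(L[F], L[A], L[R], [F A R])
  take F:  [F G K I object] + [A M G K I object] + [R K object] + [F A R]
  take A:  [G K I object] + [A M G K I object] + [R K object] + [A R]
  take M:  [G K I object] + [M G K I object] + [R K object] + [R]
  take G:  [G K I object] + [G K I object] + [R K object] + [R]
  take R:  [K I object] + [K I object] + [R K object] + [R]
  take K:  [K I object] + [K I object] + [K object]
  take I:  [I object] + [I object] + [object]
  take object:  [object] + [object] + [object]
MRO: O F A M G R K I object
super() in R.greet on a O instance goes to the class after R in O's MRO: K.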